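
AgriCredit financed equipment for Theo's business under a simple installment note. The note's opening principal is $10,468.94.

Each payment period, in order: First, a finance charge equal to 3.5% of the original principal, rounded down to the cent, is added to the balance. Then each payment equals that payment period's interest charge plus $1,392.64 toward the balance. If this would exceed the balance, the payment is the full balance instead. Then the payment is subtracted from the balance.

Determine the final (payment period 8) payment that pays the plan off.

Payment period 1: opening $10,468.94; interest $366.41 → $10,835.35; payment $1,759.05; balance $9,076.30
Payment period 2: opening $9,076.30; interest $366.41 → $9,442.71; payment $1,759.05; balance $7,683.66
Payment period 3: opening $7,683.66; interest $366.41 → $8,050.07; payment $1,759.05; balance $6,291.02
Payment period 4: opening $6,291.02; interest $366.41 → $6,657.43; payment $1,759.05; balance $4,898.38
Payment period 5: opening $4,898.38; interest $366.41 → $5,264.79; payment $1,759.05; balance $3,505.74
Payment period 6: opening $3,505.74; interest $366.41 → $3,872.15; payment $1,759.05; balance $2,113.10
Payment period 7: opening $2,113.10; interest $366.41 → $2,479.51; payment $1,759.05; balance $720.46
Payment period 8: opening $720.46; interest $366.41 → $1,086.87; payment $1,086.87; balance $0.00

$1,086.87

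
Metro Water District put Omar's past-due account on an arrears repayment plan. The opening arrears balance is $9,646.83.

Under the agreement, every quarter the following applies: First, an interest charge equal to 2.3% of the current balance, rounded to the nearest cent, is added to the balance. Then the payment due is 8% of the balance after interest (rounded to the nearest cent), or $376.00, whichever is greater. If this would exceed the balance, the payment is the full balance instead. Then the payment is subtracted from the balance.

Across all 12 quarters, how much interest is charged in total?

$1,949.46

# | Opening | Interest | Payment | End bal
1 | $9,646.83 | $221.88 | $789.50 | $9,079.21
2 | $9,079.21 | $208.82 | $743.04 | $8,544.99
3 | $8,544.99 | $196.53 | $699.32 | $8,042.20
4 | $8,042.20 | $184.97 | $658.17 | $7,569.00
5 | $7,569.00 | $174.09 | $619.45 | $7,123.64
6 | $7,123.64 | $163.84 | $583.00 | $6,704.48
7 | $6,704.48 | $154.20 | $548.69 | $6,309.99
8 | $6,309.99 | $145.13 | $516.41 | $5,938.71
9 | $5,938.71 | $136.59 | $486.02 | $5,589.28
10 | $5,589.28 | $128.55 | $457.43 | $5,260.40
11 | $5,260.40 | $120.99 | $430.51 | $4,950.88
12 | $4,950.88 | $113.87 | $405.18 | $4,659.57
Total interest: $221.88 + $208.82 + $196.53 + $184.97 + $174.09 + $163.84 + $154.20 + $145.13 + $136.59 + $128.55 + $120.99 + $113.87 = $1,949.46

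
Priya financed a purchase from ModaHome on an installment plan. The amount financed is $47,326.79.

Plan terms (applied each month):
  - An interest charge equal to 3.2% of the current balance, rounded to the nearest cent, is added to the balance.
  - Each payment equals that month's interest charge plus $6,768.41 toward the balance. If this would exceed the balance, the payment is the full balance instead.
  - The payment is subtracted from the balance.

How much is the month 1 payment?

$8,282.87

Month 1: opening $47,326.79; interest $1,514.46 → $48,841.25; payment $8,282.87; balance $40,558.38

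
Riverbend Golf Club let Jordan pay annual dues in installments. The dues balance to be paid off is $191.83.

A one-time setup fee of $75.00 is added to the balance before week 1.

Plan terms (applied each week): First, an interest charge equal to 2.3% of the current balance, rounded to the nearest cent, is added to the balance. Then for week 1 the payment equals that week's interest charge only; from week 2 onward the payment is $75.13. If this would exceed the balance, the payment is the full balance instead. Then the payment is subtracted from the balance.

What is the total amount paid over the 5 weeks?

Week 1: opening $266.83; interest $6.14 → $272.97; payment $6.14; balance $266.83
Week 2: opening $266.83; interest $6.14 → $272.97; payment $75.13; balance $197.84
Week 3: opening $197.84; interest $4.55 → $202.39; payment $75.13; balance $127.26
Week 4: opening $127.26; interest $2.93 → $130.19; payment $75.13; balance $55.06
Week 5: opening $55.06; interest $1.27 → $56.33; payment $56.33; balance $0.00
Total paid: $287.86

$287.86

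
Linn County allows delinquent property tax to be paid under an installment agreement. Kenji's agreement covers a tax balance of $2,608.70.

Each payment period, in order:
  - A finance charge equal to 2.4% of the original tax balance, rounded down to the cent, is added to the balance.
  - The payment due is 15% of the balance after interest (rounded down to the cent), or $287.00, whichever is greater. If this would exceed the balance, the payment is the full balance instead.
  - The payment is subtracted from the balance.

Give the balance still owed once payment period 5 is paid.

$1,290.16

Payment period 1: opening $2,608.70; interest $62.60 → $2,671.30; payment $400.69; balance $2,270.61
Payment period 2: opening $2,270.61; interest $62.60 → $2,333.21; payment $349.98; balance $1,983.23
Payment period 3: opening $1,983.23; interest $62.60 → $2,045.83; payment $306.87; balance $1,738.96
Payment period 4: opening $1,738.96; interest $62.60 → $1,801.56; payment $287.00; balance $1,514.56
Payment period 5: opening $1,514.56; interest $62.60 → $1,577.16; payment $287.00; balance $1,290.16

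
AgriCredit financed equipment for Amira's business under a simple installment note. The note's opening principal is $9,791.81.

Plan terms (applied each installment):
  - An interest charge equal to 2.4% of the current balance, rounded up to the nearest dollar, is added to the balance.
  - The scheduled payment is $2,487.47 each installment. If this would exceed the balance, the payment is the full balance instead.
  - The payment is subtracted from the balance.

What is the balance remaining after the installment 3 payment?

Installment 1: opening $9,791.81; interest $236.00 → $10,027.81; payment $2,487.47; balance $7,540.34
Installment 2: opening $7,540.34; interest $181.00 → $7,721.34; payment $2,487.47; balance $5,233.87
Installment 3: opening $5,233.87; interest $126.00 → $5,359.87; payment $2,487.47; balance $2,872.40

$2,872.40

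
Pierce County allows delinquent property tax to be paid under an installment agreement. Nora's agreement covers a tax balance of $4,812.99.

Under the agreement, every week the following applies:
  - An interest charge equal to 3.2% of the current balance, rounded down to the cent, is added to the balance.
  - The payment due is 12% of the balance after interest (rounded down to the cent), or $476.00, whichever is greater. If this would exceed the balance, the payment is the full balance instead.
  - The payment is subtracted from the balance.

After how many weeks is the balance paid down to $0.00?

Week 1: opening $4,812.99; interest $154.01 → $4,967.00; payment $596.04; balance $4,370.96
Week 2: opening $4,370.96; interest $139.87 → $4,510.83; payment $541.29; balance $3,969.54
Week 3: opening $3,969.54; interest $127.02 → $4,096.56; payment $491.58; balance $3,604.98
Week 4: opening $3,604.98; interest $115.35 → $3,720.33; payment $476.00; balance $3,244.33
Week 5: opening $3,244.33; interest $103.81 → $3,348.14; payment $476.00; balance $2,872.14
Week 6: opening $2,872.14; interest $91.90 → $2,964.04; payment $476.00; balance $2,488.04
Week 7: opening $2,488.04; interest $79.61 → $2,567.65; payment $476.00; balance $2,091.65
Week 8: opening $2,091.65; interest $66.93 → $2,158.58; payment $476.00; balance $1,682.58
Week 9: opening $1,682.58; interest $53.84 → $1,736.42; payment $476.00; balance $1,260.42
Week 10: opening $1,260.42; interest $40.33 → $1,300.75; payment $476.00; balance $824.75
Week 11: opening $824.75; interest $26.39 → $851.14; payment $476.00; balance $375.14
Week 12: opening $375.14; interest $12.00 → $387.14; payment $387.14; balance $0.00
Balance reaches $0.00 in week 12.

12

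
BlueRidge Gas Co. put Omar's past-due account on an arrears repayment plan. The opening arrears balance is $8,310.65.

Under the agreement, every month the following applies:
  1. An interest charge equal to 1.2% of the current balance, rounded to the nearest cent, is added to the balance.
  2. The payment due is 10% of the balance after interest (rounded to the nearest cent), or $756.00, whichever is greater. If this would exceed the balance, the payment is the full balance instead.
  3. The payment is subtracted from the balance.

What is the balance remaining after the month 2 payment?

$6,894.15

Month 1: opening $8,310.65; interest $99.73 → $8,410.38; payment $841.04; balance $7,569.34
Month 2: opening $7,569.34; interest $90.83 → $7,660.17; payment $766.02; balance $6,894.15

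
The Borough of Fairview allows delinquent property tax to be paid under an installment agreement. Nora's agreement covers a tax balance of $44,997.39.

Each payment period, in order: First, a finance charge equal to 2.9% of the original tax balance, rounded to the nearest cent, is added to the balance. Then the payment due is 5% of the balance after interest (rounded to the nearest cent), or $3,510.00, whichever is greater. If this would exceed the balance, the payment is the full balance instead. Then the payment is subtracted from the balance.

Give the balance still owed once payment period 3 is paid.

$38,382.15

Payment period 1: $44,997.39 +$1,304.92 interest = $46,302.31; pay $3,510.00 → $42,792.31
Payment period 2: $42,792.31 +$1,304.92 interest = $44,097.23; pay $3,510.00 → $40,587.23
Payment period 3: $40,587.23 +$1,304.92 interest = $41,892.15; pay $3,510.00 → $38,382.15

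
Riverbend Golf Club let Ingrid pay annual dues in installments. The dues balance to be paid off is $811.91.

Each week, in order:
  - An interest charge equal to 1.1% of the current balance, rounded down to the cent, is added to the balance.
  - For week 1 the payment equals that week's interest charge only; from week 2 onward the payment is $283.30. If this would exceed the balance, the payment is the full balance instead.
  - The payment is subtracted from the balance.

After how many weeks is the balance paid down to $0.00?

4

Week 1: opening $811.91; interest $8.93 → $820.84; payment $8.93; balance $811.91
Week 2: opening $811.91; interest $8.93 → $820.84; payment $283.30; balance $537.54
Week 3: opening $537.54; interest $5.91 → $543.45; payment $283.30; balance $260.15
Week 4: opening $260.15; interest $2.86 → $263.01; payment $263.01; balance $0.00
Balance reaches $0.00 in week 4.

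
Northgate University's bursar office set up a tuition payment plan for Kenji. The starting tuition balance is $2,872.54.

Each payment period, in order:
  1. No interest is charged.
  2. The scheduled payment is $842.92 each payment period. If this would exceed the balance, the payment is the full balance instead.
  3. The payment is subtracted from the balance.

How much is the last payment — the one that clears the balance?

Payment period 1: $2,872.54 − $842.92 → $2,029.62
Payment period 2: $2,029.62 − $842.92 → $1,186.70
Payment period 3: $1,186.70 − $842.92 → $343.78
Payment period 4: $343.78 − $343.78 → $0.00

$343.78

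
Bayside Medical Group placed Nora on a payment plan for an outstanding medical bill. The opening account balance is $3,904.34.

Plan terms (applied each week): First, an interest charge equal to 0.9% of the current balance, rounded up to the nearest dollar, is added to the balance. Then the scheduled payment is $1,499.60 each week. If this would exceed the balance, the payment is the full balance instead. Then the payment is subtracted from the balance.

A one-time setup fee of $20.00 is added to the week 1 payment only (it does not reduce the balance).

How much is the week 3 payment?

Week 1: $3,904.34 +$36.00 interest = $3,940.34; pay $1,499.60 (+ $20.00 fee) → $2,440.74
Week 2: $2,440.74 +$22.00 interest = $2,462.74; pay $1,499.60 → $963.14
Week 3: $963.14 +$9.00 interest = $972.14; pay $972.14 → $0.00

$972.14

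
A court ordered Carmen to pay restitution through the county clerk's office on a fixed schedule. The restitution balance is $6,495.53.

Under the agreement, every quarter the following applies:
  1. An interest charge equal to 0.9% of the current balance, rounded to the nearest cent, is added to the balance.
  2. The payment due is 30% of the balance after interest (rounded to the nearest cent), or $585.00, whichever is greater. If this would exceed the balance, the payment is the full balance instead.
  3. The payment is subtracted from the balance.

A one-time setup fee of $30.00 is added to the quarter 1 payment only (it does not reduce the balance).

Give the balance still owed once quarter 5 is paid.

$1,046.03

Quarter 1: opening $6,495.53; interest $58.46 → $6,553.99; payment $1,966.20 (+ $30.00 fee); balance $4,587.79
Quarter 2: opening $4,587.79; interest $41.29 → $4,629.08; payment $1,388.72; balance $3,240.36
Quarter 3: opening $3,240.36; interest $29.16 → $3,269.52; payment $980.86; balance $2,288.66
Quarter 4: opening $2,288.66; interest $20.60 → $2,309.26; payment $692.78; balance $1,616.48
Quarter 5: opening $1,616.48; interest $14.55 → $1,631.03; payment $585.00; balance $1,046.03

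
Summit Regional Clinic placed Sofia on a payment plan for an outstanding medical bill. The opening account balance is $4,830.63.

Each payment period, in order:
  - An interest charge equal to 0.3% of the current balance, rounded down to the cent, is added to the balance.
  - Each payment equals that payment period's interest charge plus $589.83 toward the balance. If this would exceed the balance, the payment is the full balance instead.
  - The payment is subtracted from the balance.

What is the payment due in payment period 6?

$595.47

Payment period 1: $4,830.63 +$14.49 interest = $4,845.12; pay $604.32 → $4,240.80
Payment period 2: $4,240.80 +$12.72 interest = $4,253.52; pay $602.55 → $3,650.97
Payment period 3: $3,650.97 +$10.95 interest = $3,661.92; pay $600.78 → $3,061.14
Payment period 4: $3,061.14 +$9.18 interest = $3,070.32; pay $599.01 → $2,471.31
Payment period 5: $2,471.31 +$7.41 interest = $2,478.72; pay $597.24 → $1,881.48
Payment period 6: $1,881.48 +$5.64 interest = $1,887.12; pay $595.47 → $1,291.65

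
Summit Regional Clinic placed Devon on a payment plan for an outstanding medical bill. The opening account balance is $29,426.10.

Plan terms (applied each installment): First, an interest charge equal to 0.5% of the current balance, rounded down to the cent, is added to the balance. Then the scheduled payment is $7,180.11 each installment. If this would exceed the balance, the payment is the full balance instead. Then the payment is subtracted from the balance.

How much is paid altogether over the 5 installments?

Installment 1: $29,426.10 +$147.13 interest = $29,573.23; pay $7,180.11 → $22,393.12
Installment 2: $22,393.12 +$111.96 interest = $22,505.08; pay $7,180.11 → $15,324.97
Installment 3: $15,324.97 +$76.62 interest = $15,401.59; pay $7,180.11 → $8,221.48
Installment 4: $8,221.48 +$41.10 interest = $8,262.58; pay $7,180.11 → $1,082.47
Installment 5: $1,082.47 +$5.41 interest = $1,087.88; pay $1,087.88 → $0.00
Total paid: $29,808.32

$29,808.32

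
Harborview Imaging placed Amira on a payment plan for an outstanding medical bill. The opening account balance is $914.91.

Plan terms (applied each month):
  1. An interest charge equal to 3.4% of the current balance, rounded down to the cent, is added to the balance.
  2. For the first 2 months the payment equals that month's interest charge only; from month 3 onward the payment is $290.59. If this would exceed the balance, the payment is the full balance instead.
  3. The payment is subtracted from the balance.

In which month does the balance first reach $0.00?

Month 1: $914.91 +$31.10 interest = $946.01; pay $31.10 → $914.91
Month 2: $914.91 +$31.10 interest = $946.01; pay $31.10 → $914.91
Month 3: $914.91 +$31.10 interest = $946.01; pay $290.59 → $655.42
Month 4: $655.42 +$22.28 interest = $677.70; pay $290.59 → $387.11
Month 5: $387.11 +$13.16 interest = $400.27; pay $290.59 → $109.68
Month 6: $109.68 +$3.72 interest = $113.40; pay $113.40 → $0.00
Balance reaches $0.00 in month 6.

6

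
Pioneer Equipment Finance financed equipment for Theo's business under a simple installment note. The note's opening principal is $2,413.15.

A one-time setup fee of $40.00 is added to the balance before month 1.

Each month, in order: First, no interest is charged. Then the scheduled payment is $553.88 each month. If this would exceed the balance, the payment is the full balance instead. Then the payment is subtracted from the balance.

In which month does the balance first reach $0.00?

5

Month 1: opening $2,453.15; payment $553.88; balance $1,899.27
Month 2: opening $1,899.27; payment $553.88; balance $1,345.39
Month 3: opening $1,345.39; payment $553.88; balance $791.51
Month 4: opening $791.51; payment $553.88; balance $237.63
Month 5: opening $237.63; payment $237.63; balance $0.00
Balance reaches $0.00 in month 5.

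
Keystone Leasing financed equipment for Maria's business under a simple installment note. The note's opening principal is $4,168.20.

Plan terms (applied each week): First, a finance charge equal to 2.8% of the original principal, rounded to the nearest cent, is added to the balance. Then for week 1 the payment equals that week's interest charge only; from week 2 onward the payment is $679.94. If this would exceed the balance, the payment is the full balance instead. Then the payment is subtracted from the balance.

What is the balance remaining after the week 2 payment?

# | Opening | Interest | Payment | End bal
1 | $4,168.20 | $116.71 | $116.71 | $4,168.20
2 | $4,168.20 | $116.71 | $679.94 | $3,604.97

$3,604.97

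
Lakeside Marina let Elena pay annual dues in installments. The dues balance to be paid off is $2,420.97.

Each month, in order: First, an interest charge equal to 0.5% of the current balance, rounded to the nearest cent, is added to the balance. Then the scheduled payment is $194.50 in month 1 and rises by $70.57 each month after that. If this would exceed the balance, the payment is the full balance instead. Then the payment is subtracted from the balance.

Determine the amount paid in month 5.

$476.78

Month 1: $2,420.97 +$12.10 interest = $2,433.07; pay $194.50 → $2,238.57
Month 2: $2,238.57 +$11.19 interest = $2,249.76; pay $265.07 → $1,984.69
Month 3: $1,984.69 +$9.92 interest = $1,994.61; pay $335.64 → $1,658.97
Month 4: $1,658.97 +$8.29 interest = $1,667.26; pay $406.21 → $1,261.05
Month 5: $1,261.05 +$6.31 interest = $1,267.36; pay $476.78 → $790.58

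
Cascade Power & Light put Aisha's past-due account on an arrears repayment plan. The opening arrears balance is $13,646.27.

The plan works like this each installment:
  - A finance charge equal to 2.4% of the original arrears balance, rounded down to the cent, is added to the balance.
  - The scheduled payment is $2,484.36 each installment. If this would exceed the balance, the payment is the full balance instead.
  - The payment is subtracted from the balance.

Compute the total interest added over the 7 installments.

$2,292.57

# | Opening | Interest | Payment | End bal
1 | $13,646.27 | $327.51 | $2,484.36 | $11,489.42
2 | $11,489.42 | $327.51 | $2,484.36 | $9,332.57
3 | $9,332.57 | $327.51 | $2,484.36 | $7,175.72
4 | $7,175.72 | $327.51 | $2,484.36 | $5,018.87
5 | $5,018.87 | $327.51 | $2,484.36 | $2,862.02
6 | $2,862.02 | $327.51 | $2,484.36 | $705.17
7 | $705.17 | $327.51 | $1,032.68 | $0.00
Total interest: $327.51 + $327.51 + $327.51 + $327.51 + $327.51 + $327.51 + $327.51 = $2,292.57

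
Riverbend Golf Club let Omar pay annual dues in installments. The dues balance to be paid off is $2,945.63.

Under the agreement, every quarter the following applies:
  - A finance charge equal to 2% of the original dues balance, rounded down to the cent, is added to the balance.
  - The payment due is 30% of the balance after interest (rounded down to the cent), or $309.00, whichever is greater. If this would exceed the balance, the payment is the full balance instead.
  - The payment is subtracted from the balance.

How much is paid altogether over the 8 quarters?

$3,416.91

Quarter 1: opening $2,945.63; interest $58.91 → $3,004.54; payment $901.36; balance $2,103.18
Quarter 2: opening $2,103.18; interest $58.91 → $2,162.09; payment $648.62; balance $1,513.47
Quarter 3: opening $1,513.47; interest $58.91 → $1,572.38; payment $471.71; balance $1,100.67
Quarter 4: opening $1,100.67; interest $58.91 → $1,159.58; payment $347.87; balance $811.71
Quarter 5: opening $811.71; interest $58.91 → $870.62; payment $309.00; balance $561.62
Quarter 6: opening $561.62; interest $58.91 → $620.53; payment $309.00; balance $311.53
Quarter 7: opening $311.53; interest $58.91 → $370.44; payment $309.00; balance $61.44
Quarter 8: opening $61.44; interest $58.91 → $120.35; payment $120.35; balance $0.00
Total paid: $3,416.91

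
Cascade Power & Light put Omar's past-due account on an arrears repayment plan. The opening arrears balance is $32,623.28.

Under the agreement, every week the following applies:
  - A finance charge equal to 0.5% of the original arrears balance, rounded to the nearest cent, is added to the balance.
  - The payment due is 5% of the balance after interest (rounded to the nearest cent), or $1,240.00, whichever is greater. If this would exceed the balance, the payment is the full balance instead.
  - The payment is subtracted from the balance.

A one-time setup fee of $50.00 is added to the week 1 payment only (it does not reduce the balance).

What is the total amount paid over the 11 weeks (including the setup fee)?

Week 1: opening $32,623.28; interest $163.12 → $32,786.40; payment $1,639.32 (+ $50.00 fee); balance $31,147.08
Week 2: opening $31,147.08; interest $163.12 → $31,310.20; payment $1,565.51; balance $29,744.69
Week 3: opening $29,744.69; interest $163.12 → $29,907.81; payment $1,495.39; balance $28,412.42
Week 4: opening $28,412.42; interest $163.12 → $28,575.54; payment $1,428.78; balance $27,146.76
Week 5: opening $27,146.76; interest $163.12 → $27,309.88; payment $1,365.49; balance $25,944.39
Week 6: opening $25,944.39; interest $163.12 → $26,107.51; payment $1,305.38; balance $24,802.13
Week 7: opening $24,802.13; interest $163.12 → $24,965.25; payment $1,248.26; balance $23,716.99
Week 8: opening $23,716.99; interest $163.12 → $23,880.11; payment $1,240.00; balance $22,640.11
Week 9: opening $22,640.11; interest $163.12 → $22,803.23; payment $1,240.00; balance $21,563.23
Week 10: opening $21,563.23; interest $163.12 → $21,726.35; payment $1,240.00; balance $20,486.35
Week 11: opening $20,486.35; interest $163.12 → $20,649.47; payment $1,240.00; balance $19,409.47
Total paid: $15,058.13

$15,058.13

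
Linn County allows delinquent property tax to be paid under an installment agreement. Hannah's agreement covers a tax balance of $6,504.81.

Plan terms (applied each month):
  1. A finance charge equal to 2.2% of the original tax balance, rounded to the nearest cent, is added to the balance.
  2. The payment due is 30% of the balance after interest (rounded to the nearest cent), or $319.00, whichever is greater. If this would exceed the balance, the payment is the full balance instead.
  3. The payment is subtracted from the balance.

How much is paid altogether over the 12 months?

$8,222.13

Month 1: opening $6,504.81; interest $143.11 → $6,647.92; payment $1,994.38; balance $4,653.54
Month 2: opening $4,653.54; interest $143.11 → $4,796.65; payment $1,439.00; balance $3,357.65
Month 3: opening $3,357.65; interest $143.11 → $3,500.76; payment $1,050.23; balance $2,450.53
Month 4: opening $2,450.53; interest $143.11 → $2,593.64; payment $778.09; balance $1,815.55
Month 5: opening $1,815.55; interest $143.11 → $1,958.66; payment $587.60; balance $1,371.06
Month 6: opening $1,371.06; interest $143.11 → $1,514.17; payment $454.25; balance $1,059.92
Month 7: opening $1,059.92; interest $143.11 → $1,203.03; payment $360.91; balance $842.12
Month 8: opening $842.12; interest $143.11 → $985.23; payment $319.00; balance $666.23
Month 9: opening $666.23; interest $143.11 → $809.34; payment $319.00; balance $490.34
Month 10: opening $490.34; interest $143.11 → $633.45; payment $319.00; balance $314.45
Month 11: opening $314.45; interest $143.11 → $457.56; payment $319.00; balance $138.56
Month 12: opening $138.56; interest $143.11 → $281.67; payment $281.67; balance $0.00
Total paid: $8,222.13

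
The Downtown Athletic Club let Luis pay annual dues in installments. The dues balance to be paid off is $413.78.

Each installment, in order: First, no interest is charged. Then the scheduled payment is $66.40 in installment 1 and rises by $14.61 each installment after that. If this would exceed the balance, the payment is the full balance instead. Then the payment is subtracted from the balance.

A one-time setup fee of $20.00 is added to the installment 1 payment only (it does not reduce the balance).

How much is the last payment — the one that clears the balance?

Installment 1: $413.78 − $66.40 (+ $20.00 fee) → $347.38
Installment 2: $347.38 − $81.01 → $266.37
Installment 3: $266.37 − $95.62 → $170.75
Installment 4: $170.75 − $110.23 → $60.52
Installment 5: $60.52 − $60.52 → $0.00

$60.52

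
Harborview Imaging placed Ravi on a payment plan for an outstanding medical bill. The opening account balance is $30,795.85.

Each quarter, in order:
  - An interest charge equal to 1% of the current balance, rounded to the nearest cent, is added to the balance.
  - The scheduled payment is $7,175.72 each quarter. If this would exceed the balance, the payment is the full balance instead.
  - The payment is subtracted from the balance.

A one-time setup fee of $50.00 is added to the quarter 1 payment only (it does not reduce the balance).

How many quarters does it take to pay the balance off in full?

Quarter 1: opening $30,795.85; interest $307.96 → $31,103.81; payment $7,175.72 (+ $50.00 fee); balance $23,928.09
Quarter 2: opening $23,928.09; interest $239.28 → $24,167.37; payment $7,175.72; balance $16,991.65
Quarter 3: opening $16,991.65; interest $169.92 → $17,161.57; payment $7,175.72; balance $9,985.85
Quarter 4: opening $9,985.85; interest $99.86 → $10,085.71; payment $7,175.72; balance $2,909.99
Quarter 5: opening $2,909.99; interest $29.10 → $2,939.09; payment $2,939.09; balance $0.00
Balance reaches $0.00 in quarter 5.

5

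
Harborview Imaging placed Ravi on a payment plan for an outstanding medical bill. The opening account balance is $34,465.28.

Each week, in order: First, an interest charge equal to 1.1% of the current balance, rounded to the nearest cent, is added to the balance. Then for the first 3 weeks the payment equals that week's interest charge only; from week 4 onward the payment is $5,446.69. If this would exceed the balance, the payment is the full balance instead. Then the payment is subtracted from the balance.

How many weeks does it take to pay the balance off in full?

# | Opening | Interest | Payment | End bal
1 | $34,465.28 | $379.12 | $379.12 | $34,465.28
2 | $34,465.28 | $379.12 | $379.12 | $34,465.28
3 | $34,465.28 | $379.12 | $379.12 | $34,465.28
4 | $34,465.28 | $379.12 | $5,446.69 | $29,397.71
5 | $29,397.71 | $323.37 | $5,446.69 | $24,274.39
6 | $24,274.39 | $267.02 | $5,446.69 | $19,094.72
7 | $19,094.72 | $210.04 | $5,446.69 | $13,858.07
8 | $13,858.07 | $152.44 | $5,446.69 | $8,563.82
9 | $8,563.82 | $94.20 | $5,446.69 | $3,211.33
10 | $3,211.33 | $35.32 | $3,246.65 | $0.00
Balance reaches $0.00 in week 10.

10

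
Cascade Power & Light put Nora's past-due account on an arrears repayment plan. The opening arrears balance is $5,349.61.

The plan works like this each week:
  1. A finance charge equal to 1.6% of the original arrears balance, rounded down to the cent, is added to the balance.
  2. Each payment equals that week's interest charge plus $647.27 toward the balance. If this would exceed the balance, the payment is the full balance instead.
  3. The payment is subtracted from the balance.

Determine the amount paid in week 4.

# | Opening | Interest | Payment | End bal
1 | $5,349.61 | $85.59 | $732.86 | $4,702.34
2 | $4,702.34 | $85.59 | $732.86 | $4,055.07
3 | $4,055.07 | $85.59 | $732.86 | $3,407.80
4 | $3,407.80 | $85.59 | $732.86 | $2,760.53

$732.86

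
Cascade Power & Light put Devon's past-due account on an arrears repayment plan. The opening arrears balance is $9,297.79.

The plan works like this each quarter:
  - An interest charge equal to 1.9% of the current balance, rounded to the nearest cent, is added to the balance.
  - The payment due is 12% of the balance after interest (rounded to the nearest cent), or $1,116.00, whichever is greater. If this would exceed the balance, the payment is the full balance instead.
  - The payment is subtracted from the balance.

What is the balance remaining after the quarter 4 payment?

$5,409.83

Quarter 1: opening $9,297.79; interest $176.66 → $9,474.45; payment $1,136.93; balance $8,337.52
Quarter 2: opening $8,337.52; interest $158.41 → $8,495.93; payment $1,116.00; balance $7,379.93
Quarter 3: opening $7,379.93; interest $140.22 → $7,520.15; payment $1,116.00; balance $6,404.15
Quarter 4: opening $6,404.15; interest $121.68 → $6,525.83; payment $1,116.00; balance $5,409.83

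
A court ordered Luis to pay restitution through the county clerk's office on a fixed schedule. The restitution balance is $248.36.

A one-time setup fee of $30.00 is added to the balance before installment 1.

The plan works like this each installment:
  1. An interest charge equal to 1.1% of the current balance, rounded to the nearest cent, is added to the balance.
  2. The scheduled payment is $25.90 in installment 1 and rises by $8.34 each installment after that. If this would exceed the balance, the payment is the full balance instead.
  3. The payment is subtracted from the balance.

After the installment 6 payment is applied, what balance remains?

Installment 1: opening $278.36; interest $3.06 → $281.42; payment $25.90; balance $255.52
Installment 2: opening $255.52; interest $2.81 → $258.33; payment $34.24; balance $224.09
Installment 3: opening $224.09; interest $2.46 → $226.55; payment $42.58; balance $183.97
Installment 4: opening $183.97; interest $2.02 → $185.99; payment $50.92; balance $135.07
Installment 5: opening $135.07; interest $1.49 → $136.56; payment $59.26; balance $77.30
Installment 6: opening $77.30; interest $0.85 → $78.15; payment $67.60; balance $10.55

$10.55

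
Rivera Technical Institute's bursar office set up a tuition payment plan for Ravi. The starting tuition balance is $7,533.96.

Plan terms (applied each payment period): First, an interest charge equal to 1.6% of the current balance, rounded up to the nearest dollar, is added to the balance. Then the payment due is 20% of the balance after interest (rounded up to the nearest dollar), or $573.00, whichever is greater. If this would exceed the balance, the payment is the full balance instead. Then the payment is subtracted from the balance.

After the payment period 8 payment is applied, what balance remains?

$1,056.96

# | Opening | Interest | Payment | End bal
1 | $7,533.96 | $121.00 | $1,531.00 | $6,123.96
2 | $6,123.96 | $98.00 | $1,245.00 | $4,976.96
3 | $4,976.96 | $80.00 | $1,012.00 | $4,044.96
4 | $4,044.96 | $65.00 | $822.00 | $3,287.96
5 | $3,287.96 | $53.00 | $669.00 | $2,671.96
6 | $2,671.96 | $43.00 | $573.00 | $2,141.96
7 | $2,141.96 | $35.00 | $573.00 | $1,603.96
8 | $1,603.96 | $26.00 | $573.00 | $1,056.96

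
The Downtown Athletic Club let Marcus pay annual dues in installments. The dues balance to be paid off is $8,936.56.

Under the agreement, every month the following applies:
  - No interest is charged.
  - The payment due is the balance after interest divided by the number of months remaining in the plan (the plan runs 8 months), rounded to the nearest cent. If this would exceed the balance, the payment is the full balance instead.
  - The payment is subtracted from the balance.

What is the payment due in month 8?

Month 1: $8,936.56 − $1,117.07 → $7,819.49
Month 2: $7,819.49 − $1,117.07 → $6,702.42
Month 3: $6,702.42 − $1,117.07 → $5,585.35
Month 4: $5,585.35 − $1,117.07 → $4,468.28
Month 5: $4,468.28 − $1,117.07 → $3,351.21
Month 6: $3,351.21 − $1,117.07 → $2,234.14
Month 7: $2,234.14 − $1,117.07 → $1,117.07
Month 8: $1,117.07 − $1,117.07 → $0.00

$1,117.07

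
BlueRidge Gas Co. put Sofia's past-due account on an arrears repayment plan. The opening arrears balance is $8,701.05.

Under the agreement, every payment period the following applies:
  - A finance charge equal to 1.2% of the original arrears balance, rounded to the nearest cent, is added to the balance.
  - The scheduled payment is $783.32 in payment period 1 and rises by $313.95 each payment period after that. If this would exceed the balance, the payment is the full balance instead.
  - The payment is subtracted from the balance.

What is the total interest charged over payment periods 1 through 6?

# | Opening | Interest | Payment | End bal
1 | $8,701.05 | $104.41 | $783.32 | $8,022.14
2 | $8,022.14 | $104.41 | $1,097.27 | $7,029.28
3 | $7,029.28 | $104.41 | $1,411.22 | $5,722.47
4 | $5,722.47 | $104.41 | $1,725.17 | $4,101.71
5 | $4,101.71 | $104.41 | $2,039.12 | $2,167.00
6 | $2,167.00 | $104.41 | $2,271.41 | $0.00
Total interest: $104.41 + $104.41 + $104.41 + $104.41 + $104.41 + $104.41 = $626.46

$626.46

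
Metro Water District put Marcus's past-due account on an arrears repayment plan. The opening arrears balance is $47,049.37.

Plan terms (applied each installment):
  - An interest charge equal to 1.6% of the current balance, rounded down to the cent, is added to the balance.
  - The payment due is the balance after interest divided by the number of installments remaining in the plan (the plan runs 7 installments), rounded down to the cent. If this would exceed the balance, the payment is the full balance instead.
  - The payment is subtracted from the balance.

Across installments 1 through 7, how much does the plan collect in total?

$50,158.80

Installment 1: opening $47,049.37; interest $752.78 → $47,802.15; payment $6,828.87; balance $40,973.28
Installment 2: opening $40,973.28; interest $655.57 → $41,628.85; payment $6,938.14; balance $34,690.71
Installment 3: opening $34,690.71; interest $555.05 → $35,245.76; payment $7,049.15; balance $28,196.61
Installment 4: opening $28,196.61; interest $451.14 → $28,647.75; payment $7,161.93; balance $21,485.82
Installment 5: opening $21,485.82; interest $343.77 → $21,829.59; payment $7,276.53; balance $14,553.06
Installment 6: opening $14,553.06; interest $232.84 → $14,785.90; payment $7,392.95; balance $7,392.95
Installment 7: opening $7,392.95; interest $118.28 → $7,511.23; payment $7,511.23; balance $0.00
Total paid: $50,158.80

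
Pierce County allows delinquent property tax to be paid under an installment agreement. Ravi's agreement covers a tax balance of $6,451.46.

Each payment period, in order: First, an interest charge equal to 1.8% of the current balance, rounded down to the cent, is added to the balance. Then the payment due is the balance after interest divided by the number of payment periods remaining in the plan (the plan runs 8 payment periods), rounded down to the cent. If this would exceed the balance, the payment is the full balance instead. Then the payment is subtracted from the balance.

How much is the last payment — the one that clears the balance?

# | Opening | Interest | Payment | End bal
1 | $6,451.46 | $116.12 | $820.94 | $5,746.64
2 | $5,746.64 | $103.43 | $835.72 | $5,014.35
3 | $5,014.35 | $90.25 | $850.76 | $4,253.84
4 | $4,253.84 | $76.56 | $866.08 | $3,464.32
5 | $3,464.32 | $62.35 | $881.66 | $2,645.01
6 | $2,645.01 | $47.61 | $897.54 | $1,795.08
7 | $1,795.08 | $32.31 | $913.69 | $913.70
8 | $913.70 | $16.44 | $930.14 | $0.00

$930.14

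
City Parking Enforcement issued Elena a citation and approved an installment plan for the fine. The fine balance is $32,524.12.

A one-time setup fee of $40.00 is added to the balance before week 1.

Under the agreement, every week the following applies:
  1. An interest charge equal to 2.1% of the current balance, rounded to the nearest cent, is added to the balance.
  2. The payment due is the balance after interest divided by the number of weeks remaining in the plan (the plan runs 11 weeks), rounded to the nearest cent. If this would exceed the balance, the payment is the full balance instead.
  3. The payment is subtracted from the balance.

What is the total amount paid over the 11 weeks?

$36,968.46

Week 1: opening $32,564.12; interest $683.85 → $33,247.97; payment $3,022.54; balance $30,225.43
Week 2: opening $30,225.43; interest $634.73 → $30,860.16; payment $3,086.02; balance $27,774.14
Week 3: opening $27,774.14; interest $583.26 → $28,357.40; payment $3,150.82; balance $25,206.58
Week 4: opening $25,206.58; interest $529.34 → $25,735.92; payment $3,216.99; balance $22,518.93
Week 5: opening $22,518.93; interest $472.90 → $22,991.83; payment $3,284.55; balance $19,707.28
Week 6: opening $19,707.28; interest $413.85 → $20,121.13; payment $3,353.52; balance $16,767.61
Week 7: opening $16,767.61; interest $352.12 → $17,119.73; payment $3,423.95; balance $13,695.78
Week 8: opening $13,695.78; interest $287.61 → $13,983.39; payment $3,495.85; balance $10,487.54
Week 9: opening $10,487.54; interest $220.24 → $10,707.78; payment $3,569.26; balance $7,138.52
Week 10: opening $7,138.52; interest $149.91 → $7,288.43; payment $3,644.22; balance $3,644.21
Week 11: opening $3,644.21; interest $76.53 → $3,720.74; payment $3,720.74; balance $0.00
Total paid: $36,968.46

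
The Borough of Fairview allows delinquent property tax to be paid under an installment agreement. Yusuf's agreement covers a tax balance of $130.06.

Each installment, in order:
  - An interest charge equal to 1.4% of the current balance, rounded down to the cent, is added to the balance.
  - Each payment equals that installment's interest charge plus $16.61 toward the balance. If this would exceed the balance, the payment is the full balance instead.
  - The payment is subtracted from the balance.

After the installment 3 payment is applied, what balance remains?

$80.23

Installment 1: $130.06 +$1.82 interest = $131.88; pay $18.43 → $113.45
Installment 2: $113.45 +$1.58 interest = $115.03; pay $18.19 → $96.84
Installment 3: $96.84 +$1.35 interest = $98.19; pay $17.96 → $80.23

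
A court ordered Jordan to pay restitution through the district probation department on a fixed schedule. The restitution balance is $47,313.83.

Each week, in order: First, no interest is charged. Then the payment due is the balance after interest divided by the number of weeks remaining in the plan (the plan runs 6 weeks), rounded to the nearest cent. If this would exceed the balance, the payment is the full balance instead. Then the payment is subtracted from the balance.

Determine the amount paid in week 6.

$7,885.63

Week 1: opening $47,313.83; payment $7,885.64; balance $39,428.19
Week 2: opening $39,428.19; payment $7,885.64; balance $31,542.55
Week 3: opening $31,542.55; payment $7,885.64; balance $23,656.91
Week 4: opening $23,656.91; payment $7,885.64; balance $15,771.27
Week 5: opening $15,771.27; payment $7,885.64; balance $7,885.63
Week 6: opening $7,885.63; payment $7,885.63; balance $0.00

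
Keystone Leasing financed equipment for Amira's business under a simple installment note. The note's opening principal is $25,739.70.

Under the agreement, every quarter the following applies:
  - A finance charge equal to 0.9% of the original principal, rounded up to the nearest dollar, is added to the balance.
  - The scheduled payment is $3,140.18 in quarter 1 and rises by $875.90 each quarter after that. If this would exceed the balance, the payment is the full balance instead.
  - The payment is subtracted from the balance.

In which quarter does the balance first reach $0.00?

6

Quarter 1: opening $25,739.70; interest $232.00 → $25,971.70; payment $3,140.18; balance $22,831.52
Quarter 2: opening $22,831.52; interest $232.00 → $23,063.52; payment $4,016.08; balance $19,047.44
Quarter 3: opening $19,047.44; interest $232.00 → $19,279.44; payment $4,891.98; balance $14,387.46
Quarter 4: opening $14,387.46; interest $232.00 → $14,619.46; payment $5,767.88; balance $8,851.58
Quarter 5: opening $8,851.58; interest $232.00 → $9,083.58; payment $6,643.78; balance $2,439.80
Quarter 6: opening $2,439.80; interest $232.00 → $2,671.80; payment $2,671.80; balance $0.00
Balance reaches $0.00 in quarter 6.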